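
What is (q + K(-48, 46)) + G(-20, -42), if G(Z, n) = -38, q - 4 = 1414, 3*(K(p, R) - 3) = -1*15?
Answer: 1378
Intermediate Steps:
K(p, R) = -2 (K(p, R) = 3 + (-1*15)/3 = 3 + (⅓)*(-15) = 3 - 5 = -2)
q = 1418 (q = 4 + 1414 = 1418)
(q + K(-48, 46)) + G(-20, -42) = (1418 - 2) - 38 = 1416 - 38 = 1378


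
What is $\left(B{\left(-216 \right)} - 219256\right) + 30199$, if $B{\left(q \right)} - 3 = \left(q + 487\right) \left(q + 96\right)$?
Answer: $-221574$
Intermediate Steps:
$B{\left(q \right)} = 3 + \left(96 + q\right) \left(487 + q\right)$ ($B{\left(q \right)} = 3 + \left(q + 487\right) \left(q + 96\right) = 3 + \left(487 + q\right) \left(96 + q\right) = 3 + \left(96 + q\right) \left(487 + q\right)$)
$\left(B{\left(-216 \right)} - 219256\right) + 30199 = \left(\left(46755 + \left(-216\right)^{2} + 583 \left(-216\right)\right) - 219256\right) + 30199 = \left(\left(46755 + 46656 - 125928\right) - 219256\right) + 30199 = \left(-32517 - 219256\right) + 30199 = -251773 + 30199 = -221574$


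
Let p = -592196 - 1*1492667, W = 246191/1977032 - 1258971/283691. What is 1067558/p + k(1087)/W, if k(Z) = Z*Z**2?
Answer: -1501846033859445390140808746/5043666759566451533 ≈ -2.9777e+8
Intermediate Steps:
k(Z) = Z**3
W = -2419183783091/560866185112 (W = 246191*(1/1977032) - 1258971*1/283691 = 246191/1977032 - 1258971/283691 = -2419183783091/560866185112 ≈ -4.3133)
p = -2084863 (p = -592196 - 1492667 = -2084863)
1067558/p + k(1087)/W = 1067558/(-2084863) + 1087**3/(-2419183783091/560866185112) = 1067558*(-1/2084863) + 1284365503*(-560866185112/2419183783091) = -1067558/2084863 - 720357179957064991336/2419183783091 = -1501846033859445390140808746/5043666759566451533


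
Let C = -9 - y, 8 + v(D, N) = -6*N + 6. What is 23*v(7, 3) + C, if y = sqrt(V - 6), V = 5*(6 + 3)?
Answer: -469 - sqrt(39) ≈ -475.25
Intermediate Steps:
V = 45 (V = 5*9 = 45)
v(D, N) = -2 - 6*N (v(D, N) = -8 + (-6*N + 6) = -8 + (6 - 6*N) = -2 - 6*N)
y = sqrt(39) (y = sqrt(45 - 6) = sqrt(39) ≈ 6.2450)
C = -9 - sqrt(39) ≈ -15.245
23*v(7, 3) + C = 23*(-2 - 6*3) + (-9 - sqrt(39)) = 23*(-2 - 18) + (-9 - sqrt(39)) = 23*(-20) + (-9 - sqrt(39)) = -460 + (-9 - sqrt(39)) = -469 - sqrt(39)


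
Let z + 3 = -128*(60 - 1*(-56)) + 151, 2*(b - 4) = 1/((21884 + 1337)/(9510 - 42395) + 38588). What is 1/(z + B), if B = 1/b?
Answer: -10151578157/149225661021582 ≈ -6.8028e-5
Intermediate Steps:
b = 10151578157/2537886318 (b = 4 + 1/(2*((21884 + 1337)/(9510 - 42395) + 38588)) = 4 + 1/(2*(23221/(-32885) + 38588)) = 4 + 1/(2*(23221*(-1/32885) + 38588)) = 4 + 1/(2*(-23221/32885 + 38588)) = 4 + 1/(2*(1268943159/32885)) = 4 + (½)*(32885/1268943159) = 4 + 32885/2537886318 = 10151578157/2537886318 ≈ 4.0000)
z = -14700 (z = -3 + (-128*(60 - 1*(-56)) + 151) = -3 + (-128*(60 + 56) + 151) = -3 + (-128*116 + 151) = -3 + (-14848 + 151) = -3 - 14697 = -14700)
B = 2537886318/10151578157 (B = 1/(10151578157/2537886318) = 2537886318/10151578157 ≈ 0.25000)
1/(z + B) = 1/(-14700 + 2537886318/10151578157) = 1/(-149225661021582/10151578157) = -10151578157/149225661021582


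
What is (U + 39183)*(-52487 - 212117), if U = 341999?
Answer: -100862281928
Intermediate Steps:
(U + 39183)*(-52487 - 212117) = (341999 + 39183)*(-52487 - 212117) = 381182*(-264604) = -100862281928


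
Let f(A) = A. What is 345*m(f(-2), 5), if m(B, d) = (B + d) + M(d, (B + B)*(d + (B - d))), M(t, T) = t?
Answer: 2760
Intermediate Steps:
m(B, d) = B + 2*d (m(B, d) = (B + d) + d = B + 2*d)
345*m(f(-2), 5) = 345*(-2 + 2*5) = 345*(-2 + 10) = 345*8 = 2760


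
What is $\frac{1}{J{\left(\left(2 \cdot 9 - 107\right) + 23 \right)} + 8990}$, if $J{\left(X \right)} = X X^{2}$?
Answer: $- \frac{1}{278506} \approx -3.5906 \cdot 10^{-6}$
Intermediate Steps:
$J{\left(X \right)} = X^{3}$
$\frac{1}{J{\left(\left(2 \cdot 9 - 107\right) + 23 \right)} + 8990} = \frac{1}{\left(\left(2 \cdot 9 - 107\right) + 23\right)^{3} + 8990} = \frac{1}{\left(\left(18 - 107\right) + 23\right)^{3} + 8990} = \frac{1}{\left(-89 + 23\right)^{3} + 8990} = \frac{1}{\left(-66\right)^{3} + 8990} = \frac{1}{-287496 + 8990} = \frac{1}{-278506} = - \frac{1}{278506}$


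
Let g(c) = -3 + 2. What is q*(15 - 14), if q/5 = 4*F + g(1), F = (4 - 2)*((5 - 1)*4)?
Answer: 635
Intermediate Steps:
g(c) = -1
F = 32 (F = 2*(4*4) = 2*16 = 32)
q = 635 (q = 5*(4*32 - 1) = 5*(128 - 1) = 5*127 = 635)
q*(15 - 14) = 635*(15 - 14) = 635*1 = 635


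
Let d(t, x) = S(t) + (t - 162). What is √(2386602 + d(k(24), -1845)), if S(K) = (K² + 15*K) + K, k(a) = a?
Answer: 4*√149214 ≈ 1545.1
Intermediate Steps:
S(K) = K² + 16*K
d(t, x) = -162 + t + t*(16 + t) (d(t, x) = t*(16 + t) + (t - 162) = t*(16 + t) + (-162 + t) = -162 + t + t*(16 + t))
√(2386602 + d(k(24), -1845)) = √(2386602 + (-162 + 24 + 24*(16 + 24))) = √(2386602 + (-162 + 24 + 24*40)) = √(2386602 + (-162 + 24 + 960)) = √(2386602 + 822) = √2387424 = 4*√149214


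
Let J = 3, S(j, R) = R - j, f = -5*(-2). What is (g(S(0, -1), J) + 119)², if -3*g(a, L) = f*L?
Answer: 11881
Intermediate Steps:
f = 10
g(a, L) = -10*L/3
(g(S(0, -1), J) + 119)² = (-10/3*3 + 119)² = (-10 + 119)² = 109² = 11881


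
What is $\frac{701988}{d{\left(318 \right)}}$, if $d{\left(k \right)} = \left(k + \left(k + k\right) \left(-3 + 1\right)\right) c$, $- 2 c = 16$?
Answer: $\frac{58499}{636} \approx 91.979$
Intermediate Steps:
$c = -8$ ($c = \left(- \frac{1}{2}\right) 16 = -8$)
$d{\left(k \right)} = 24 k$ ($d{\left(k \right)} = \left(k + \left(k + k\right) \left(-3 + 1\right)\right) \left(-8\right) = \left(k + 2 k \left(-2\right)\right) \left(-8\right) = \left(k - 4 k\right) \left(-8\right) = - 3 k \left(-8\right) = 24 k$)
$\frac{701988}{d{\left(318 \right)}} = \frac{701988}{24 \cdot 318} = \frac{701988}{7632} = 701988 \cdot \frac{1}{7632} = \frac{58499}{636}$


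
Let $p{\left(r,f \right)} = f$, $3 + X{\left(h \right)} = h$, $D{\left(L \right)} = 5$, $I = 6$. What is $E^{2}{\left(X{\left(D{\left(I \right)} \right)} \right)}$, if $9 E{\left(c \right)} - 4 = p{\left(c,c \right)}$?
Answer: $\frac{4}{9} \approx 0.44444$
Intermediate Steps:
$X{\left(h \right)} = -3 + h$
$E{\left(c \right)} = \frac{4}{9} + \frac{c}{9}$
$E^{2}{\left(X{\left(D{\left(I \right)} \right)} \right)} = \left(\frac{4}{9} + \frac{-3 + 5}{9}\right)^{2} = \left(\frac{4}{9} + \frac{1}{9} \cdot 2\right)^{2} = \left(\frac{4}{9} + \frac{2}{9}\right)^{2} = \left(\frac{2}{3}\right)^{2} = \frac{4}{9}$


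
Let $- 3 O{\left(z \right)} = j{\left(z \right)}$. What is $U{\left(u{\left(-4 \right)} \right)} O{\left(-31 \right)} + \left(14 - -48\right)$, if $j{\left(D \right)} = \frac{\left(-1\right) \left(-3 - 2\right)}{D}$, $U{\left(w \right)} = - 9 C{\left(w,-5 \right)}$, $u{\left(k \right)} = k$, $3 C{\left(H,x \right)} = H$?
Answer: $\frac{1942}{31} \approx 62.645$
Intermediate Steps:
$C{\left(H,x \right)} = \frac{H}{3}$
$U{\left(w \right)} = - 3 w$ ($U{\left(w \right)} = - 9 \frac{w}{3} = - 3 w$)
$j{\left(D \right)} = \frac{5}{D}$ ($j{\left(D \right)} = \frac{\left(-1\right) \left(-5\right)}{D} = \frac{5}{D}$)
$O{\left(z \right)} = - \frac{5}{3 z}$ ($O{\left(z \right)} = - \frac{5 \frac{1}{z}}{3} = - \frac{5}{3 z}$)
$U{\left(u{\left(-4 \right)} \right)} O{\left(-31 \right)} + \left(14 - -48\right) = \left(-3\right) \left(-4\right) \left(- \frac{5}{3 \left(-31\right)}\right) + \left(14 - -48\right) = 12 \left(\left(- \frac{5}{3}\right) \left(- \frac{1}{31}\right)\right) + \left(14 + 48\right) = 12 \cdot \frac{5}{93} + 62 = \frac{20}{31} + 62 = \frac{1942}{31}$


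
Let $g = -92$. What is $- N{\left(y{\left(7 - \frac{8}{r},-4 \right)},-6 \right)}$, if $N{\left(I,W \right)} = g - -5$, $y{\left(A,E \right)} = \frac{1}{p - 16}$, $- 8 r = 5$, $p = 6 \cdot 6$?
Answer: $87$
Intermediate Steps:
$p = 36$
$r = - \frac{5}{8}$ ($r = \left(- \frac{1}{8}\right) 5 = - \frac{5}{8} \approx -0.625$)
$y{\left(A,E \right)} = \frac{1}{20}$ ($y{\left(A,E \right)} = \frac{1}{36 - 16} = \frac{1}{20}$)
$N{\left(I,W \right)} = -87$ ($N{\left(I,W \right)} = -92 - -5 = -92 + 5 = -87$)
$- N{\left(y{\left(7 - \frac{8}{r},-4 \right)},-6 \right)} = \left(-1\right) \left(-87\right) = 87$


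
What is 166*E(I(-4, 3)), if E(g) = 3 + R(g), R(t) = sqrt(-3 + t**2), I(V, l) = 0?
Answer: 498 + 166*I*sqrt(3) ≈ 498.0 + 287.52*I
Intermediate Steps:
E(g) = 3 + sqrt(-3 + g**2)
166*E(I(-4, 3)) = 166*(3 + sqrt(-3 + 0**2)) = 166*(3 + sqrt(-3 + 0)) = 166*(3 + sqrt(-3)) = 166*(3 + I*sqrt(3)) = 498 + 166*I*sqrt(3)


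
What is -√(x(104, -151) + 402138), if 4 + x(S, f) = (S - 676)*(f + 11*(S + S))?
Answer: -I*√820230 ≈ -905.67*I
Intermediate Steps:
x(S, f) = -4 + (-676 + S)*(f + 22*S) (x(S, f) = -4 + (S - 676)*(f + 11*(S + S)) = -4 + (-676 + S)*(f + 11*(2*S)) = -4 + (-676 + S)*(f + 22*S))
-√(x(104, -151) + 402138) = -√((-4 - 14872*104 - 676*(-151) + 22*104² + 104*(-151)) + 402138) = -√((-4 - 1546688 + 102076 + 22*10816 - 15704) + 402138) = -√((-4 - 1546688 + 102076 + 237952 - 15704) + 402138) = -√(-1222368 + 402138) = -√(-820230) = -I*√820230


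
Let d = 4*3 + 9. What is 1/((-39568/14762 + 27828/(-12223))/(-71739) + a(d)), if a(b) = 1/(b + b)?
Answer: 90610050267198/2163643205419 ≈ 41.878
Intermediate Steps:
d = 21 (d = 12 + 9 = 21)
a(b) = 1/(2*b)
1/((-39568/14762 + 27828/(-12223))/(-71739) + a(d)) = 1/((-39568/14762 + 27828/(-12223))/(-71739) + (½)/21) = 1/((-39568*1/14762 + 27828*(-1/12223))*(-1/71739) + (½)*(1/21)) = 1/((-19784/7381 - 27828/12223)*(-1/71739) + 1/42) = 1/(-447218300/90217963*(-1/71739) + 1/42) = 1/(447218300/6472146447657 + 1/42) = 1/(2163643205419/90610050267198) = 90610050267198/2163643205419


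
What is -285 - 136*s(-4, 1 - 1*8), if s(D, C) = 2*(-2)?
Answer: 259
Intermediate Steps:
s(D, C) = -4
-285 - 136*s(-4, 1 - 1*8) = -285 - 136*(-4) = -285 + 544 = 259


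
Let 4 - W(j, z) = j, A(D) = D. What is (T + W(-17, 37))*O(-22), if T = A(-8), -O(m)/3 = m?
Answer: 858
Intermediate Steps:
W(j, z) = 4 - j
O(m) = -3*m
T = -8
(T + W(-17, 37))*O(-22) = (-8 + (4 - 1*(-17)))*(-3*(-22)) = (-8 + (4 + 17))*66 = (-8 + 21)*66 = 13*66 = 858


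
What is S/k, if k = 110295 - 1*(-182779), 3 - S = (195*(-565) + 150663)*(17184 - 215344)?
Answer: 8023102083/293074 ≈ 27376.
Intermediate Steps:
S = 8023102083 (S = 3 - (195*(-565) + 150663)*(17184 - 215344) = 3 - (-110175 + 150663)*(-198160) = 3 - 40488*(-198160) = 3 - 1*(-8023102080) = 3 + 8023102080 = 8023102083)
k = 293074 (k = 110295 + 182779 = 293074)
S/k = 8023102083/293074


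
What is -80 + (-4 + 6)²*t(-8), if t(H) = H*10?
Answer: -400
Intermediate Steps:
t(H) = 10*H
-80 + (-4 + 6)²*t(-8) = -80 + (-4 + 6)²*(10*(-8)) = -80 + 2²*(-80) = -80 + 4*(-80) = -80 - 320 = -400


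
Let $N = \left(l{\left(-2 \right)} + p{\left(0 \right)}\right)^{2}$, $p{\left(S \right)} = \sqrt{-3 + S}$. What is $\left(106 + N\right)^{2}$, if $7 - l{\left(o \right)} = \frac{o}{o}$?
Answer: $18889 + 3336 i \sqrt{3} \approx 18889.0 + 5778.1 i$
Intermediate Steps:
$l{\left(o \right)} = 6$ ($l{\left(o \right)} = 7 - \frac{o}{o} = 7 - 1 = 6$)
$N = \left(6 + i \sqrt{3}\right)^{2}$ ($N = \left(6 + \sqrt{-3 + 0}\right)^{2} = \left(6 + \sqrt{-3}\right)^{2} = \left(6 + i \sqrt{3}\right)^{2} \approx 33.0 + 20.785 i$)
$\left(106 + N\right)^{2} = \left(106 + \left(6 + i \sqrt{3}\right)^{2}\right)^{2}$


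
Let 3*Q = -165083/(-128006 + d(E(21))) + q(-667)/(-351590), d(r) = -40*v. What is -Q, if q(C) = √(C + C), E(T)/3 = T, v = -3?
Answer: -165083/383658 + I*√1334/1054770 ≈ -0.43029 + 3.4627e-5*I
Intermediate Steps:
E(T) = 3*T
q(C) = √2*√C (q(C) = √(2*C) = √2*√C)
d(r) = 120 (d(r) = -40*(-3) = 120)
Q = 165083/383658 - I*√1334/1054770 (Q = (-165083/(-128006 + 120) + (√2*√(-667))/(-351590))/3 = (-165083/(-127886) + (√2*(I*√667))*(-1/351590))/3 = (-165083*(-1/127886) + (I*√1334)*(-1/351590))/3 = (165083/127886 - I*√1334/351590)/3 = 165083/383658 - I*√1334/1054770 ≈ 0.43029 - 3.4627e-5*I)
-Q = -(165083/383658 - I*√1334/1054770) = -165083/383658 + I*√1334/1054770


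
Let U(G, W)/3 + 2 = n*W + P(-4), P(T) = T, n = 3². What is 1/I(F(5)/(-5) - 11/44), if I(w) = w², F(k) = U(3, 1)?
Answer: 400/1681 ≈ 0.23795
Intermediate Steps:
n = 9
U(G, W) = -18 + 27*W (U(G, W) = -6 + 3*(9*W - 4) = -6 + 3*(-4 + 9*W) = -6 + (-12 + 27*W) = -18 + 27*W)
F(k) = 9 (F(k) = -18 + 27*1 = -18 + 27 = 9)
1/I(F(5)/(-5) - 11/44) = 1/((9/(-5) - 11/44)²) = 1/((9*(-⅕) - 11*1/44)²) = 1/((-9/5 - ¼)²) = 1/((-41/20)²) = 1/(1681/400) = 400/1681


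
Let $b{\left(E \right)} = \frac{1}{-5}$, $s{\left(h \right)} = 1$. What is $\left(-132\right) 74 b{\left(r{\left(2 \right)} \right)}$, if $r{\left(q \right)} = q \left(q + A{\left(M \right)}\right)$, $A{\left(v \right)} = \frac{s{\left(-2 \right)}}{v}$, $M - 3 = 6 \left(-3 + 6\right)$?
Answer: $\frac{9768}{5} \approx 1953.6$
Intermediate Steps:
$M = 21$ ($M = 3 + 6 \left(-3 + 6\right) = 3 + 6 \cdot 3 = 3 + 18 = 21$)
$A{\left(v \right)} = \frac{1}{v}$ ($A{\left(v \right)} = 1 \frac{1}{v} = \frac{1}{v}$)
$r{\left(q \right)} = q \left(\frac{1}{21} + q\right)$ ($r{\left(q \right)} = q \left(q + \frac{1}{21}\right) = q \left(\frac{1}{21} + q\right)$)
$b{\left(E \right)} = - \frac{1}{5}$
$\left(-132\right) 74 b{\left(r{\left(2 \right)} \right)} = \left(-132\right) 74 \left(- \frac{1}{5}\right) = \left(-9768\right) \left(- \frac{1}{5}\right) = \frac{9768}{5}$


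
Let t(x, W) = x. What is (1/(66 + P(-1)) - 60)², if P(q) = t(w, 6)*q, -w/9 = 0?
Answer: 15673681/4356 ≈ 3598.2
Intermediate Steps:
w = 0 (w = -9*0 = 0)
P(q) = 0 (P(q) = 0*q = 0)
(1/(66 + P(-1)) - 60)² = (1/(66 + 0) - 60)² = (1/66 - 60)² = (-3959/66)² = 15673681/4356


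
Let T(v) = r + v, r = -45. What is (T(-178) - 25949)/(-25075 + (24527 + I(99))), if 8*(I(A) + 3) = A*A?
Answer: -209376/5393 ≈ -38.824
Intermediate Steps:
T(v) = -45 + v
I(A) = -3 + A²/8 (I(A) = -3 + (A*A)/8 = -3 + A²/8)
(T(-178) - 25949)/(-25075 + (24527 + I(99))) = ((-45 - 178) - 25949)/(-25075 + (24527 + (-3 + (⅛)*99²))) = (-223 - 25949)/(-25075 + (24527 + (-3 + (⅛)*9801))) = -26172/(-25075 + (24527 + (-3 + 9801/8))) = -26172/(-25075 + (24527 + 9777/8)) = -26172/(-25075 + 205993/8) = -26172/5393/8 = -26172*8/5393 = -209376/5393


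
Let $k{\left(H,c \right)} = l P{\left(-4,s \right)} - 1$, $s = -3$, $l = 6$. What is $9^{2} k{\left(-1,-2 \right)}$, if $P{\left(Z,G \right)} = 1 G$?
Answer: $-1539$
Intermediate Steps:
$P{\left(Z,G \right)} = G$
$k{\left(H,c \right)} = -19$ ($k{\left(H,c \right)} = 6 \left(-3\right) - 1 = -18 - 1 = -19$)
$9^{2} k{\left(-1,-2 \right)} = 9^{2} \left(-19\right) = 81 \left(-19\right) = -1539$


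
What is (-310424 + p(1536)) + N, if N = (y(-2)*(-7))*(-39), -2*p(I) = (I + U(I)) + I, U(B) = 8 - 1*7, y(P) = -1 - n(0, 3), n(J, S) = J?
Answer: -624467/2 ≈ -3.1223e+5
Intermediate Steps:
y(P) = -1 (y(P) = -1 - 1*0 = -1 + 0 = -1)
U(B) = 1 (U(B) = 8 - 7 = 1)
p(I) = -½ - I (p(I) = -((I + 1) + I)/2 = -((1 + I) + I)/2 = -(1 + 2*I)/2 = -½ - I)
N = -273 (N = -1*(-7)*(-39) = 7*(-39) = -273)
(-310424 + p(1536)) + N = (-310424 + (-½ - 1*1536)) - 273 = (-310424 + (-½ - 1536)) - 273 = (-310424 - 3073/2) - 273 = -623921/2 - 273 = -624467/2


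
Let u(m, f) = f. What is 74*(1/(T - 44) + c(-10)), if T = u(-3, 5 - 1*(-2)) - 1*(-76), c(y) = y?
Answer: -28786/39 ≈ -738.10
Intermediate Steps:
T = 83 (T = (5 - 1*(-2)) - 1*(-76) = (5 + 2) + 76 = 7 + 76 = 83)
74*(1/(T - 44) + c(-10)) = 74*(1/(83 - 44) - 10) = 74*(1/39 - 10) = 74*(-389/39) = -28786/39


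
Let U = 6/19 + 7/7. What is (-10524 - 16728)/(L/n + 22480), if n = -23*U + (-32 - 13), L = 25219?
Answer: -38970360/31667239 ≈ -1.2306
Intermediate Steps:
U = 25/19 (U = 6*(1/19) + 7*(⅐) = 6/19 + 1 = 25/19 ≈ 1.3158)
n = -1430/19 (n = -23*25/19 + (-32 - 13) = -575/19 - 45 = -1430/19 ≈ -75.263)
(-10524 - 16728)/(L/n + 22480) = (-10524 - 16728)/(25219/(-1430/19) + 22480) = -27252/(25219*(-19/1430) + 22480) = -27252/(-479161/1430 + 22480) = -27252/31667239/1430 = -27252*1430/31667239 = -38970360/31667239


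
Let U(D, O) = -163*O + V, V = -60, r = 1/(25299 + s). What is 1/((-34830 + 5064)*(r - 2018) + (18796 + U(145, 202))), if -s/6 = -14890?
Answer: 38213/2294828130452 ≈ 1.6652e-8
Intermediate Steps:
s = 89340 (s = -6*(-14890) = 89340)
r = 1/114639 (r = 1/(25299 + 89340) = 1/114639 ≈ 8.7230e-6)
U(D, O) = -60 - 163*O (U(D, O) = -163*O - 60 = -60 - 163*O)
1/((-34830 + 5064)*(r - 2018) + (18796 + U(145, 202))) = 1/((-34830 + 5064)*(1/114639 - 2018) + (18796 + (-60 - 163*202))) = 1/(-29766*(-231341501/114639) + (18796 + (-60 - 32926))) = 1/(2295370372922/38213 + (18796 - 32986)) = 1/(2295370372922/38213 - 14190) = 1/(2294828130452/38213) = 38213/2294828130452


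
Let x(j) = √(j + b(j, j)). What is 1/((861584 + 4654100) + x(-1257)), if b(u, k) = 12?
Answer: 5515684/30422769989101 - I*√1245/30422769989101 ≈ 1.813e-7 - 1.1598e-12*I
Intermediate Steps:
x(j) = √(12 + j) (x(j) = √(j + 12) = √(12 + j))
1/((861584 + 4654100) + x(-1257)) = 1/((861584 + 4654100) + √(12 - 1257)) = 1/(5515684 + √(-1245)) = 1/(5515684 + I*√1245)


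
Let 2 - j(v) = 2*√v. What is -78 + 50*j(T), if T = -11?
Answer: 22 - 100*I*√11 ≈ 22.0 - 331.66*I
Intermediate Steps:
j(v) = 2 - 2*√v
-78 + 50*j(T) = -78 + 50*(2 - 2*I*√11) = -78 + (100 - 100*I*√11) = 22 - 100*I*√11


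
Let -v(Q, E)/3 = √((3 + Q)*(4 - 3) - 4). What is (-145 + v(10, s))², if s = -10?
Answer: 23716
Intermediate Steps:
v(Q, E) = -3*√(-1 + Q) (v(Q, E) = -3*√((3 + Q)*(4 - 3) - 4) = -3*√((3 + Q)*1 - 4) = -3*√((3 + Q) - 4) = -3*√(-1 + Q))
(-145 + v(10, s))² = (-145 - 3*√(-1 + 10))² = (-145 - 3*√9)² = (-145 - 3*3)² = (-145 - 9)² = (-154)² = 23716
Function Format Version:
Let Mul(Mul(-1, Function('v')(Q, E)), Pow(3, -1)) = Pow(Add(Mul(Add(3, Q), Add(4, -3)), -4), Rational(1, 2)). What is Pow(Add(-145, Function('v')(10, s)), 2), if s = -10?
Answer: 23716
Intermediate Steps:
Function('v')(Q, E) = Mul(-3, Pow(Add(-1, Q), Rational(1, 2))) (Function('v')(Q, E) = Mul(-3, Pow(Add(Mul(Add(3, Q), Add(4, -3)), -4), Rational(1, 2))) = Mul(-3, Pow(Add(Mul(Add(3, Q), 1), -4), Rational(1, 2))) = Mul(-3, Pow(Add(Add(3, Q), -4), Rational(1, 2))) = Mul(-3, Pow(Add(-1, Q), Rational(1, 2))))
Pow(Add(-145, Function('v')(10, s)), 2) = Pow(Add(-145, Mul(-3, Pow(Add(-1, 10), Rational(1, 2)))), 2) = Pow(Add(-145, Mul(-3, Pow(9, Rational(1, 2)))), 2) = Pow(Add(-145, Mul(-3, 3)), 2) = Pow(Add(-145, -9), 2) = Pow(-154, 2) = 23716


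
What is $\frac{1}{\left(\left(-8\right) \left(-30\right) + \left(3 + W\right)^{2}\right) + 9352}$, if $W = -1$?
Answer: $\frac{1}{9596} \approx 0.00010421$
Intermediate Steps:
$\frac{1}{\left(\left(-8\right) \left(-30\right) + \left(3 + W\right)^{2}\right) + 9352} = \frac{1}{\left(\left(-8\right) \left(-30\right) + \left(3 - 1\right)^{2}\right) + 9352} = \frac{1}{\left(240 + 2^{2}\right) + 9352} = \frac{1}{\left(240 + 4\right) + 9352} = \frac{1}{244 + 9352} = \frac{1}{9596}$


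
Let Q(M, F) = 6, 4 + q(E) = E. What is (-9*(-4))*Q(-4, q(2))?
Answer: 216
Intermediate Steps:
q(E) = -4 + E
(-9*(-4))*Q(-4, q(2)) = -9*(-4)*6 = 36*6 = 216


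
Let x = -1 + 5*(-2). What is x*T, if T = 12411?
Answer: -136521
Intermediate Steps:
x = -11 (x = -1 - 10 = -11)
x*T = -11*12411 = -136521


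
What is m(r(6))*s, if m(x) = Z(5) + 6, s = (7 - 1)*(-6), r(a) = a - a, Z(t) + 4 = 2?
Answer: -144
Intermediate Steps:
Z(t) = -2 (Z(t) = -4 + 2 = -2)
r(a) = 0
s = -36 (s = 6*(-6) = -36)
m(x) = 4 (m(x) = -2 + 6 = 4)
m(r(6))*s = 4*(-36) = -144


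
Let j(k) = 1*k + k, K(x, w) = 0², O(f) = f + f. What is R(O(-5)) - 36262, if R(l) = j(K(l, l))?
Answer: -36262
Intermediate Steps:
O(f) = 2*f
K(x, w) = 0
j(k) = 2*k (j(k) = k + k = 2*k)
R(l) = 0 (R(l) = 2*0 = 0)
R(O(-5)) - 36262 = 0 - 36262 = -36262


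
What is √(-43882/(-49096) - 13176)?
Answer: I*√5498182619/646 ≈ 114.78*I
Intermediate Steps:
√(-43882/(-49096) - 13176) = √(-43882*(-1/49096) - 13176) = √(21941/24548 - 13176) = √(-323422507/24548) = I*√5498182619/646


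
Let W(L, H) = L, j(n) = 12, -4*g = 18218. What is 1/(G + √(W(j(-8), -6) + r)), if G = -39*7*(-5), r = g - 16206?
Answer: 2730/3767947 - I*√82994/3767947 ≈ 0.00072453 - 7.6457e-5*I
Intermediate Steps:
g = -9109/2 (g = -¼*18218 = -9109/2 ≈ -4554.5)
r = -41521/2 (r = -9109/2 - 16206 = -41521/2 ≈ -20761.)
G = 1365 (G = -273*(-5) = 1365)
1/(G + √(W(j(-8), -6) + r)) = 1/(1365 + √(12 - 41521/2)) = 1/(1365 + √(-41497/2)) = 1/(1365 + I*√82994/2)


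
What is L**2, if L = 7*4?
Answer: 784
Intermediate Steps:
L = 28
L**2 = 28**2 = 784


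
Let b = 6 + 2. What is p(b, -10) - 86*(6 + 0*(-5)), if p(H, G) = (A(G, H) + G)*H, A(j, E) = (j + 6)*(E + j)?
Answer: -532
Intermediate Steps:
b = 8
A(j, E) = (6 + j)*(E + j)
p(H, G) = H*(G**2 + 6*H + 7*G + G*H) (p(H, G) = ((G**2 + 6*H + 6*G + H*G) + G)*H = ((G**2 + 6*H + 6*G + G*H) + G)*H = ((G**2 + 6*G + 6*H + G*H) + G)*H = (G**2 + 6*H + 7*G + G*H)*H = H*(G**2 + 6*H + 7*G + G*H))
p(b, -10) - 86*(6 + 0*(-5)) = 8*((-10)**2 + 6*8 + 7*(-10) - 10*8) - 86*(6 + 0*(-5)) = 8*(100 + 48 - 70 - 80) - 86*(6 + 0) = 8*(-2) - 86*6 = -16 - 516 = -532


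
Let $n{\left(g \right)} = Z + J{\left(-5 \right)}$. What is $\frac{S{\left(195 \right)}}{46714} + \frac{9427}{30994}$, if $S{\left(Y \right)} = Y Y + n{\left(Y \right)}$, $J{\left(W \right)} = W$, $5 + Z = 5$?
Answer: $\frac{809382379}{723926858} \approx 1.118$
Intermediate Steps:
$Z = 0$ ($Z = -5 + 5 = 0$)
$n{\left(g \right)} = -5$ ($n{\left(g \right)} = 0 - 5 = -5$)
$S{\left(Y \right)} = -5 + Y^{2}$ ($S{\left(Y \right)} = Y Y - 5 = Y^{2} - 5 = -5 + Y^{2}$)
$\frac{S{\left(195 \right)}}{46714} + \frac{9427}{30994} = \frac{-5 + 195^{2}}{46714} + \frac{9427}{30994} = \left(-5 + 38025\right) \frac{1}{46714} + 9427 \cdot \frac{1}{30994} = 38020 \cdot \frac{1}{46714} + \frac{9427}{30994} = \frac{19010}{23357} + \frac{9427}{30994} = \frac{809382379}{723926858}$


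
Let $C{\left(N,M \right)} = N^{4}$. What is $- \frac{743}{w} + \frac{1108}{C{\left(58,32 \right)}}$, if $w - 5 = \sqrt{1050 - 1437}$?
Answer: $- \frac{656880096}{72849943} + \frac{2229 i \sqrt{43}}{412} \approx -9.0169 + 35.477 i$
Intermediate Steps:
$w = 5 + 3 i \sqrt{43}$ ($w = 5 + \sqrt{1050 - 1437} = 5 + \sqrt{-387} = 5 + 3 i \sqrt{43} \approx 5.0 + 19.672 i$)
$- \frac{743}{w} + \frac{1108}{C{\left(58,32 \right)}} = - \frac{743}{5 + 3 i \sqrt{43}} + \frac{1108}{58^{4}} = - \frac{743}{5 + 3 i \sqrt{43}} + \frac{1108}{11316496} = - \frac{743}{5 + 3 i \sqrt{43}} + 1108 \cdot \frac{1}{11316496} = - \frac{743}{5 + 3 i \sqrt{43}} + \frac{277}{2829124} = \frac{277}{2829124} - \frac{743}{5 + 3 i \sqrt{43}}$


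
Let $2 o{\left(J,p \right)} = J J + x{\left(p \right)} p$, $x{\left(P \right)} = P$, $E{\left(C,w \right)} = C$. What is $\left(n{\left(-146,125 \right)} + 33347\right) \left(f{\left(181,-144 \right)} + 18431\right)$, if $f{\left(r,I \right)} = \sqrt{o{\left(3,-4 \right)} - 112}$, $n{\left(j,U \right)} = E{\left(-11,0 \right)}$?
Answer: $614415816 + 16668 i \sqrt{398} \approx 6.1442 \cdot 10^{8} + 3.3253 \cdot 10^{5} i$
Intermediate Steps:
$n{\left(j,U \right)} = -11$
$o{\left(J,p \right)} = \frac{J^{2}}{2} + \frac{p^{2}}{2}$ ($o{\left(J,p \right)} = \frac{J J + p p}{2} = \frac{J^{2} + p^{2}}{2} = \frac{J^{2}}{2} + \frac{p^{2}}{2}$)
$f{\left(r,I \right)} = \frac{i \sqrt{398}}{2}$ ($f{\left(r,I \right)} = \sqrt{\left(\frac{3^{2}}{2} + \frac{\left(-4\right)^{2}}{2}\right) - 112} = \sqrt{\left(\frac{1}{2} \cdot 9 + \frac{1}{2} \cdot 16\right) - 112} = \sqrt{\left(\frac{9}{2} + 8\right) - 112} = \sqrt{\frac{25}{2} - 112} = \sqrt{- \frac{199}{2}} = \frac{i \sqrt{398}}{2}$)
$\left(n{\left(-146,125 \right)} + 33347\right) \left(f{\left(181,-144 \right)} + 18431\right) = \left(-11 + 33347\right) \left(\frac{i \sqrt{398}}{2} + 18431\right) = 33336 \left(18431 + \frac{i \sqrt{398}}{2}\right) = 614415816 + 16668 i \sqrt{398}$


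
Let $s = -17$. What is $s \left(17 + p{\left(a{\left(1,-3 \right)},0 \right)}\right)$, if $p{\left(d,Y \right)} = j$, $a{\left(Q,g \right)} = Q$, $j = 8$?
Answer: $-425$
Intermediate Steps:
$p{\left(d,Y \right)} = 8$
$s \left(17 + p{\left(a{\left(1,-3 \right)},0 \right)}\right) = - 17 \left(17 + 8\right) = \left(-17\right) 25 = -425$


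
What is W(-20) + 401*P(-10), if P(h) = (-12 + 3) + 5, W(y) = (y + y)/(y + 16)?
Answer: -1594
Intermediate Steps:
W(y) = 2*y/(16 + y) (W(y) = (2*y)/(16 + y) = 2*y/(16 + y))
P(h) = -4 (P(h) = -9 + 5 = -4)
W(-20) + 401*P(-10) = 2*(-20)/(16 - 20) + 401*(-4) = 2*(-20)/(-4) - 1604 = 2*(-20)*(-1/4) - 1604 = 10 - 1604 = -1594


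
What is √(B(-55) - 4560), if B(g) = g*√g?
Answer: √(-4560 - 55*I*√55) ≈ 3.0172 - 67.595*I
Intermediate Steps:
B(g) = g^(3/2)
√(B(-55) - 4560) = √((-55)^(3/2) - 4560) = √(-55*I*√55 - 4560) = √(-4560 - 55*I*√55)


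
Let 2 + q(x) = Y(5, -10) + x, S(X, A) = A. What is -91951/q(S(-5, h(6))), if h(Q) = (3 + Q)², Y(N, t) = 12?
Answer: -91951/91 ≈ -1010.5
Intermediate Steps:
q(x) = 10 + x (q(x) = -2 + (12 + x) = 10 + x)
-91951/q(S(-5, h(6))) = -91951/(10 + (3 + 6)²) = -91951/(10 + 9²) = -91951/(10 + 81) = -91951/91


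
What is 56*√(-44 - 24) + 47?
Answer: 47 + 112*I*√17 ≈ 47.0 + 461.79*I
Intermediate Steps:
56*√(-44 - 24) + 47 = 56*√(-68) + 47 = 56*(2*I*√17) + 47 = 112*I*√17 + 47 = 47 + 112*I*√17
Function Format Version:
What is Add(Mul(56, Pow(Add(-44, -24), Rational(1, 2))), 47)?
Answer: Add(47, Mul(112, I, Pow(17, Rational(1, 2)))) ≈ Add(47.000, Mul(461.79, I))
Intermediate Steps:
Add(Mul(56, Pow(Add(-44, -24), Rational(1, 2))), 47) = Add(Mul(56, Pow(-68, Rational(1, 2))), 47) = Add(Mul(56, Mul(2, I, Pow(17, Rational(1, 2)))), 47) = Add(Mul(112, I, Pow(17, Rational(1, 2))), 47) = Add(47, Mul(112, I, Pow(17, Rational(1, 2))))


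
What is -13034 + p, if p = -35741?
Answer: -48775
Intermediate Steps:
-13034 + p = -13034 - 35741 = -48775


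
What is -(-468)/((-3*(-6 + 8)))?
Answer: -78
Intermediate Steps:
-(-468)/((-3*(-6 + 8))) = -(-468)/((-3*2)) = -(-468)/(-6) = -(-468)*(-1)/6 = -1*78 = -78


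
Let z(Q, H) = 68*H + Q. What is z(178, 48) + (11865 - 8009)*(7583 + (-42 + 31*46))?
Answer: 34580194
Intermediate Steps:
z(Q, H) = Q + 68*H
z(178, 48) + (11865 - 8009)*(7583 + (-42 + 31*46)) = (178 + 68*48) + (11865 - 8009)*(7583 + (-42 + 31*46)) = (178 + 3264) + 3856*(7583 + (-42 + 1426)) = 3442 + 3856*(7583 + 1384) = 3442 + 3856*8967 = 3442 + 34576752 = 34580194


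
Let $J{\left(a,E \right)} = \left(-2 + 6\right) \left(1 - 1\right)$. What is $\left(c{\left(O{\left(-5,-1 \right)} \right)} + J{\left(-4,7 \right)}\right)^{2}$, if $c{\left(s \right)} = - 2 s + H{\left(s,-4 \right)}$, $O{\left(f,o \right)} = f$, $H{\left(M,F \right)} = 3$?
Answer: $169$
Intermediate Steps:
$J{\left(a,E \right)} = 0$ ($J{\left(a,E \right)} = 4 \cdot 0 = 0$)
$c{\left(s \right)} = 3 - 2 s$ ($c{\left(s \right)} = - 2 s + 3 = 3 - 2 s$)
$\left(c{\left(O{\left(-5,-1 \right)} \right)} + J{\left(-4,7 \right)}\right)^{2} = \left(\left(3 - -10\right) + 0\right)^{2} = \left(\left(3 + 10\right) + 0\right)^{2} = \left(13 + 0\right)^{2} = 13^{2} = 169$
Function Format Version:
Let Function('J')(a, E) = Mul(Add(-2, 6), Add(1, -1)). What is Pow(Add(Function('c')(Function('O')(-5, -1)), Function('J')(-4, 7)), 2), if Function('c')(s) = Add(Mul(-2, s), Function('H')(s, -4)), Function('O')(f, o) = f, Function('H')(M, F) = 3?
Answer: 169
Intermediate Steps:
Function('J')(a, E) = 0 (Function('J')(a, E) = Mul(4, 0) = 0)
Function('c')(s) = Add(3, Mul(-2, s)) (Function('c')(s) = Add(Mul(-2, s), 3) = Add(3, Mul(-2, s)))
Pow(Add(Function('c')(Function('O')(-5, -1)), Function('J')(-4, 7)), 2) = Pow(Add(Add(3, Mul(-2, -5)), 0), 2) = Pow(Add(Add(3, 10), 0), 2) = Pow(Add(13, 0), 2) = Pow(13, 2) = 169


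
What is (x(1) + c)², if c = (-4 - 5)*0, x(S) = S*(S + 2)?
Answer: 9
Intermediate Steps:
x(S) = S*(2 + S)
c = 0 (c = -9*0 = 0)
(x(1) + c)² = (1*(2 + 1) + 0)² = (1*3 + 0)² = (3 + 0)² = 3² = 9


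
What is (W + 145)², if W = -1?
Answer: 20736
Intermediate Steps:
(W + 145)² = (-1 + 145)² = 144² = 20736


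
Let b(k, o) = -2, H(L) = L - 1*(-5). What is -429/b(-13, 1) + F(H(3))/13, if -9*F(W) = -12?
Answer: 16739/78 ≈ 214.60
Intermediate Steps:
H(L) = 5 + L (H(L) = L + 5 = 5 + L)
F(W) = 4/3 (F(W) = -⅑*(-12) = 4/3)
-429/b(-13, 1) + F(H(3))/13 = -429/(-2) + (4/3)/13 = -429*(-½) + (4/3)*(1/13) = 429/2 + 4/39 = 16739/78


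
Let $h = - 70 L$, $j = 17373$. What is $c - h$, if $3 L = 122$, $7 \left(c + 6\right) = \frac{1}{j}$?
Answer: $\frac{115152105}{40537} \approx 2840.7$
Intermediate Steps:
$c = - \frac{729665}{121611}$ ($c = -6 + \frac{1}{7 \cdot 17373} = -6 + \frac{1}{7} \cdot \frac{1}{17373} = -6 + \frac{1}{121611} = - \frac{729665}{121611} \approx -6.0$)
$L = \frac{122}{3}$ ($L = \frac{1}{3} \cdot 122 = \frac{122}{3} \approx 40.667$)
$h = - \frac{8540}{3}$ ($h = \left(-70\right) \frac{122}{3} = - \frac{8540}{3} \approx -2846.7$)
$c - h = - \frac{729665}{121611} - - \frac{8540}{3} = - \frac{729665}{121611} + \frac{8540}{3} = \frac{115152105}{40537}$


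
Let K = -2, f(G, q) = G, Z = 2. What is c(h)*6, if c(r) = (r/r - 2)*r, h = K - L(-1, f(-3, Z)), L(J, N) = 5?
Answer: 42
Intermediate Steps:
h = -7 (h = -2 - 1*5 = -2 - 5 = -7)
c(r) = -r (c(r) = (1 - 2)*r = -r)
c(h)*6 = -1*(-7)*6 = 7*6 = 42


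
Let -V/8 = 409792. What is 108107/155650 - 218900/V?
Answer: 48560356869/63784124800 ≈ 0.76132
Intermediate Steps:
V = -3278336 (V = -8*409792 = -3278336)
108107/155650 - 218900/V = 108107/155650 - 218900/(-3278336) = 108107*(1/155650) - 218900*(-1/3278336) = 108107/155650 + 54725/819584 = 48560356869/63784124800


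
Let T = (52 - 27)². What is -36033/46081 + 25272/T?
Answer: 1142038407/28800625 ≈ 39.653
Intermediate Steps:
T = 625 (T = 25² = 625)
-36033/46081 + 25272/T = -36033/46081 + 25272/625 = 1142038407/28800625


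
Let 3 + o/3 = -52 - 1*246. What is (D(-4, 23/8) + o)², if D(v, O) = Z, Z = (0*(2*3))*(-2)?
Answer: 815409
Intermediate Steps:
Z = 0 (Z = (0*6)*(-2) = 0*(-2) = 0)
D(v, O) = 0
o = -903 (o = -9 + 3*(-52 - 1*246) = -9 + 3*(-52 - 246) = -9 + 3*(-298) = -9 - 894 = -903)
(D(-4, 23/8) + o)² = (0 - 903)² = (-903)² = 815409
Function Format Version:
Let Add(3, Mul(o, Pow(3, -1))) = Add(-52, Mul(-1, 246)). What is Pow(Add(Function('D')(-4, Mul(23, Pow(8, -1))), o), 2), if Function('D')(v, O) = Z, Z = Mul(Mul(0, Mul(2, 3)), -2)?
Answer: 815409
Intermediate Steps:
Z = 0 (Z = Mul(Mul(0, 6), -2) = Mul(0, -2) = 0)
Function('D')(v, O) = 0
o = -903 (o = Add(-9, Mul(3, Add(-52, Mul(-1, 246)))) = Add(-9, Mul(3, Add(-52, -246))) = Add(-9, Mul(3, -298)) = Add(-9, -894) = -903)
Pow(Add(Function('D')(-4, Mul(23, Pow(8, -1))), o), 2) = Pow(Add(0, -903), 2) = Pow(-903, 2) = 815409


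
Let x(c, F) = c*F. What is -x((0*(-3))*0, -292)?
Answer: 0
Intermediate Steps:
x(c, F) = F*c
-x((0*(-3))*0, -292) = -(-292)*(0*(-3))*0 = -(-292)*0*0 = -(-292)*0 = -1*0 = 0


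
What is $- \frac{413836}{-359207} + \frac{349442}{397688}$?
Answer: $\frac{145049811831}{71426156708} \approx 2.0308$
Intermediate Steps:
$- \frac{413836}{-359207} + \frac{349442}{397688} = \left(-413836\right) \left(- \frac{1}{359207}\right) + 349442 \cdot \frac{1}{397688} = \frac{413836}{359207} + \frac{174721}{198844} = \frac{145049811831}{71426156708}$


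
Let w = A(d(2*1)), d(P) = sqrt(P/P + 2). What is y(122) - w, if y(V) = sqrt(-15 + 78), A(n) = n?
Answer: -sqrt(3) + 3*sqrt(7) ≈ 6.2052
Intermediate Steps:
d(P) = sqrt(3) (d(P) = sqrt(1 + 2) = sqrt(3))
w = sqrt(3) ≈ 1.7320
y(V) = 3*sqrt(7) (y(V) = sqrt(63) = 3*sqrt(7))
y(122) - w = 3*sqrt(7) - sqrt(3) = -sqrt(3) + 3*sqrt(7)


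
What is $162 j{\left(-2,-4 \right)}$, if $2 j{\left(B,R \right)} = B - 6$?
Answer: $-648$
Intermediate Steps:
$j{\left(B,R \right)} = -3 + \frac{B}{2}$ ($j{\left(B,R \right)} = \frac{B - 6}{2} = \frac{-6 + B}{2} = -3 + \frac{B}{2}$)
$162 j{\left(-2,-4 \right)} = 162 \left(-3 + \frac{1}{2} \left(-2\right)\right) = 162 \left(-3 - 1\right) = 162 \left(-4\right) = -648$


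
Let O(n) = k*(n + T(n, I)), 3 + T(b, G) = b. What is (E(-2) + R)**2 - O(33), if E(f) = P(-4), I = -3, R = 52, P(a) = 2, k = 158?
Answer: -7038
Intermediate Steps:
T(b, G) = -3 + b
O(n) = -474 + 316*n (O(n) = 158*(n + (-3 + n)) = 158*(-3 + 2*n) = -474 + 316*n)
E(f) = 2
(E(-2) + R)**2 - O(33) = (2 + 52)**2 - (-474 + 316*33) = 54**2 - (-474 + 10428) = 2916 - 1*9954 = 2916 - 9954 = -7038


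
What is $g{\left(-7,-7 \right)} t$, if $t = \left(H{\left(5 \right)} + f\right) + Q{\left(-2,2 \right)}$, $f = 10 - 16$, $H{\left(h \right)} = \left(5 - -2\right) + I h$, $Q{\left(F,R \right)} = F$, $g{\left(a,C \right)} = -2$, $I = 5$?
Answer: $-48$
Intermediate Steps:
$H{\left(h \right)} = 7 + 5 h$ ($H{\left(h \right)} = \left(5 - -2\right) + 5 h = \left(5 + 2\right) + 5 h = 7 + 5 h$)
$f = -6$
$t = 24$ ($t = \left(\left(7 + 5 \cdot 5\right) - 6\right) - 2 = \left(\left(7 + 25\right) - 6\right) - 2 = \left(32 - 6\right) - 2 = 26 - 2 = 24$)
$g{\left(-7,-7 \right)} t = \left(-2\right) 24 = -48$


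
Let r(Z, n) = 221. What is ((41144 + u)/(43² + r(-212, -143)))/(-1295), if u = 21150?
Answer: -31147/1340325 ≈ -0.023238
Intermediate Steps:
((41144 + u)/(43² + r(-212, -143)))/(-1295) = ((41144 + 21150)/(43² + 221))/(-1295) = (62294/(1849 + 221))*(-1/1295) = (62294/2070)*(-1/1295) = (62294*(1/2070))*(-1/1295) = (31147/1035)*(-1/1295) = -31147/1340325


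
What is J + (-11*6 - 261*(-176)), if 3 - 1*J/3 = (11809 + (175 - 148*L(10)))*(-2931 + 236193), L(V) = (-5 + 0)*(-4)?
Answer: -6314822985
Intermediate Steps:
L(V) = 20 (L(V) = -5*(-4) = 20)
J = -6314868855 (J = 9 - 3*(11809 + (175 - 148*20))*(-2931 + 236193) = 9 - 3*(11809 + (175 - 2960))*233262 = 9 - 3*(11809 - 2785)*233262 = 9 - 27072*233262 = 9 - 3*2104956288 = 9 - 6314868864 = -6314868855)
J + (-11*6 - 261*(-176)) = -6314868855 + (-11*6 - 261*(-176)) = -6314868855 + (-66 + 45936) = -6314868855 + 45870 = -6314822985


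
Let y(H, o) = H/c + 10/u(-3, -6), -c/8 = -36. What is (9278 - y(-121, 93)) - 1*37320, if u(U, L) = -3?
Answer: -8075015/288 ≈ -28038.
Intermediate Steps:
c = 288 (c = -8*(-36) = 288)
y(H, o) = -10/3 + H/288 (y(H, o) = H/288 + 10/(-3) = H*(1/288) + 10*(-⅓) = H/288 - 10/3 = -10/3 + H/288)
(9278 - y(-121, 93)) - 1*37320 = (9278 - (-10/3 + (1/288)*(-121))) - 1*37320 = (9278 - (-10/3 - 121/288)) - 37320 = (9278 - 1*(-1081/288)) - 37320 = (9278 + 1081/288) - 37320 = 2673145/288 - 37320 = -8075015/288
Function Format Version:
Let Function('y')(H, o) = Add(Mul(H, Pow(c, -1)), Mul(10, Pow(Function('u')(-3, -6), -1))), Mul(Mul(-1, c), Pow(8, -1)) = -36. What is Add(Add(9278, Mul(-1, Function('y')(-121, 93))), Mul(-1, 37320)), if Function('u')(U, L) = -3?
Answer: Rational(-8075015, 288) ≈ -28038.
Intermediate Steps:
c = 288 (c = Mul(-8, -36) = 288)
Function('y')(H, o) = Add(Rational(-10, 3), Mul(Rational(1, 288), H)) (Function('y')(H, o) = Add(Mul(H, Pow(288, -1)), Mul(10, Pow(-3, -1))) = Add(Mul(H, Rational(1, 288)), Mul(10, Rational(-1, 3))) = Add(Mul(Rational(1, 288), H), Rational(-10, 3)) = Add(Rational(-10, 3), Mul(Rational(1, 288), H)))
Add(Add(9278, Mul(-1, Function('y')(-121, 93))), Mul(-1, 37320)) = Add(Add(9278, Mul(-1, Add(Rational(-10, 3), Mul(Rational(1, 288), -121)))), Mul(-1, 37320)) = Add(Add(9278, Mul(-1, Add(Rational(-10, 3), Rational(-121, 288)))), -37320) = Add(Add(9278, Mul(-1, Rational(-1081, 288))), -37320) = Add(Add(9278, Rational(1081, 288)), -37320) = Add(Rational(2673145, 288), -37320) = Rational(-8075015, 288)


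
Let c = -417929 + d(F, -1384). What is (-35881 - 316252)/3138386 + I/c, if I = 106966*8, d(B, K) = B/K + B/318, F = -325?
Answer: -623368397059122565/288630949478860114 ≈ -2.1597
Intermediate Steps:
d(B, K) = B/318 + B/K (d(B, K) = B/K + B*(1/318) = B/K + B/318 = B/318 + B/K)
I = 855728
c = -91967957249/220056 (c = -417929 + ((1/318)*(-325) - 325/(-1384)) = -417929 + (-325/318 - 325*(-1/1384)) = -417929 + (-325/318 + 325/1384) = -417929 - 173225/220056 = -91967957249/220056 ≈ -4.1793e+5)
(-35881 - 316252)/3138386 + I/c = (-35881 - 316252)/3138386 + 855728/(-91967957249/220056) = -352133*1/3138386 + 855728*(-220056/91967957249) = -352133/3138386 - 188308080768/91967957249 = -623368397059122565/288630949478860114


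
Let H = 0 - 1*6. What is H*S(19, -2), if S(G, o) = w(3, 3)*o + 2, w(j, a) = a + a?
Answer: 60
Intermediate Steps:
w(j, a) = 2*a
S(G, o) = 2 + 6*o (S(G, o) = (2*3)*o + 2 = 6*o + 2 = 2 + 6*o)
H = -6 (H = 0 - 6 = -6)
H*S(19, -2) = -6*(2 + 6*(-2)) = -6*(2 - 12) = -6*(-10) = 60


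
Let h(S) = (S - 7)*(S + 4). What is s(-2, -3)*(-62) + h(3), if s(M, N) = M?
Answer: 96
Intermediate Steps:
h(S) = (-7 + S)*(4 + S)
s(-2, -3)*(-62) + h(3) = -2*(-62) + (-28 + 3**2 - 3*3) = 124 + (-28 + 9 - 9) = 124 - 28 = 96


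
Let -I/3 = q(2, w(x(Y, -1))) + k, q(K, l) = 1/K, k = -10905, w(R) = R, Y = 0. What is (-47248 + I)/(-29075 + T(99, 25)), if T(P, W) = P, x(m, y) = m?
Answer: 29069/57952 ≈ 0.50161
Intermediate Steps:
I = 65427/2 (I = -3*(1/2 - 10905) = -3*(½ - 10905) = -3*(-21809/2) = 65427/2 ≈ 32714.)
(-47248 + I)/(-29075 + T(99, 25)) = (-47248 + 65427/2)/(-29075 + 99) = -29069/2/(-28976) = -29069/2*(-1/28976) = 29069/57952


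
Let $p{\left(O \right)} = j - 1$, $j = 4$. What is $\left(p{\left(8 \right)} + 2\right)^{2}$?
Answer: $25$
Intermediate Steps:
$p{\left(O \right)} = 3$ ($p{\left(O \right)} = 4 - 1 = 3$)
$\left(p{\left(8 \right)} + 2\right)^{2} = \left(3 + 2\right)^{2} = 5^{2} = 25$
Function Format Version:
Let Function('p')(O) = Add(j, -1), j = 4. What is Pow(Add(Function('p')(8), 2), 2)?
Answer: 25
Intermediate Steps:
Function('p')(O) = 3 (Function('p')(O) = Add(4, -1) = 3)
Pow(Add(Function('p')(8), 2), 2) = Pow(Add(3, 2), 2) = Pow(5, 2) = 25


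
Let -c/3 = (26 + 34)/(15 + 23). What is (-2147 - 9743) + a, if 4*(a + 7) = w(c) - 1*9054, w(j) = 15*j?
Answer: -269387/19 ≈ -14178.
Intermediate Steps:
c = -90/19 (c = -3*(26 + 34)/(15 + 23) = -180/38 = -3*30/19 = -90/19 ≈ -4.7368)
a = -43477/19 (a = -7 + (15*(-90/19) - 1*9054)/4 = -7 + (-1350/19 - 9054)/4 = -7 + (1/4)*(-173376/19) = -7 - 43344/19 = -43477/19 ≈ -2288.3)
(-2147 - 9743) + a = (-2147 - 9743) - 43477/19 = -11890 - 43477/19 = -269387/19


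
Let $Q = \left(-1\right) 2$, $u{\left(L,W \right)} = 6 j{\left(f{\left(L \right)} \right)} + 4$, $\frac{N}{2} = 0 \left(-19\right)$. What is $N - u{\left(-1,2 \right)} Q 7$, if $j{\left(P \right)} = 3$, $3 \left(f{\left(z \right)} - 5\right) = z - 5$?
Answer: $308$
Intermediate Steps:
$f{\left(z \right)} = \frac{10}{3} + \frac{z}{3}$ ($f{\left(z \right)} = 5 + \frac{z - 5}{3} = 5 + \frac{-5 + z}{3} = 5 + \left(- \frac{5}{3} + \frac{z}{3}\right) = \frac{10}{3} + \frac{z}{3}$)
$N = 0$ ($N = 2 \cdot 0 \left(-19\right) = 2 \cdot 0 = 0$)
$u{\left(L,W \right)} = 22$ ($u{\left(L,W \right)} = 6 \cdot 3 + 4 = 18 + 4 = 22$)
$Q = -2$
$N - u{\left(-1,2 \right)} Q 7 = 0 - 22 \left(-2\right) 7 = 0 - \left(-44\right) 7 = 0 - -308 = 0 + 308 = 308$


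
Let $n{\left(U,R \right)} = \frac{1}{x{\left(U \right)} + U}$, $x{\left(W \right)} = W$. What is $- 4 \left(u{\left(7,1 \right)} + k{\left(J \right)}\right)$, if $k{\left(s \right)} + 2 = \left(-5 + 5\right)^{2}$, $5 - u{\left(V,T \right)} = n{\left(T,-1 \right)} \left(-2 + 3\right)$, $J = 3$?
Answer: $-10$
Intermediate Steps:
$n{\left(U,R \right)} = \frac{1}{2 U}$ ($n{\left(U,R \right)} = \frac{1}{U + U} = \frac{1}{2 U}$)
$u{\left(V,T \right)} = 5 - \frac{1}{2 T}$ ($u{\left(V,T \right)} = 5 - \frac{1}{2 T} \left(-2 + 3\right) = 5 - \frac{1}{2 T} 1 = 5 - \frac{1}{2 T}$)
$k{\left(s \right)} = -2$ ($k{\left(s \right)} = -2 + \left(-5 + 5\right)^{2} = -2 + 0^{2} = -2 + 0 = -2$)
$- 4 \left(u{\left(7,1 \right)} + k{\left(J \right)}\right) = - 4 \left(\left(5 - \frac{1}{2 \cdot 1}\right) - 2\right) = - 4 \left(\left(5 - \frac{1}{2}\right) - 2\right) = - 4 \left(\frac{9}{2} - 2\right) = \left(-4\right) \frac{5}{2} = -10$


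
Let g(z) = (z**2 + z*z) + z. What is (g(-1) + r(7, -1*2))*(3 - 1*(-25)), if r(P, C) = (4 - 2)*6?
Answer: 364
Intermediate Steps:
r(P, C) = 12 (r(P, C) = 2*6 = 12)
g(z) = z + 2*z**2 (g(z) = (z**2 + z**2) + z = 2*z**2 + z = z + 2*z**2)
(g(-1) + r(7, -1*2))*(3 - 1*(-25)) = (-(1 + 2*(-1)) + 12)*(3 - 1*(-25)) = (-(1 - 2) + 12)*(3 + 25) = (-1*(-1) + 12)*28 = (1 + 12)*28 = 13*28 = 364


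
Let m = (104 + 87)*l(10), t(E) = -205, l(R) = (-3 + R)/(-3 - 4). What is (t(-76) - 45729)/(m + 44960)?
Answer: -45934/44769 ≈ -1.0260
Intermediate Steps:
l(R) = 3/7 - R/7 (l(R) = (-3 + R)/(-7) = (-3 + R)*(-⅐) = 3/7 - R/7)
m = -191 (m = (104 + 87)*(3/7 - ⅐*10) = 191*(3/7 - 10/7) = 191*(-1) = -191)
(t(-76) - 45729)/(m + 44960) = (-205 - 45729)/(-191 + 44960) = -45934/44769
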